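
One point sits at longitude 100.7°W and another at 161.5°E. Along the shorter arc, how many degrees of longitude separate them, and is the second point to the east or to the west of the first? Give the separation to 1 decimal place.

Raw difference: 161.5 − -100.7 = 262.2°.
Normalise into (−180°, 180°]: 262.2° − 360° = -97.8°.
Negative ⇒ the second point lies to the west; separation 97.8°.

97.8° west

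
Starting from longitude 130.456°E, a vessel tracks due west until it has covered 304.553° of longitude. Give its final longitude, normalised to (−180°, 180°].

174.097°W

Start at +130.456°; shift −304.553° → -174.097°.
-174.097° already lies in (−180°, 180°].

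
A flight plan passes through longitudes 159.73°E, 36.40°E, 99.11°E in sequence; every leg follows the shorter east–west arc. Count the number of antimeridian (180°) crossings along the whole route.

0

Leg 1: +159.73° → +36.40°, shortest Δλ = -123.33° (west) — does not cross 180°.
Leg 2: +36.40° → +99.11°, shortest Δλ = 62.71° (east) — does not cross 180°.
Total crossings: 0.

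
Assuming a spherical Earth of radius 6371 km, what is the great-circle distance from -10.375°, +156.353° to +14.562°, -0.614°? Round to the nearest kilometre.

17473 km

Δλ = -0.614 − 156.353 = -156.967°.
Δφ = 14.562 − -10.375 = 24.937°.
a = sin²(Δφ/2) + cos φ₁ · cos φ₂ · sin²(Δλ/2) = 0.960717.
c = 2·atan2(√a, √(1−a)) = 2.74255 rad → d = 6371·c ≈ 17472.78 km.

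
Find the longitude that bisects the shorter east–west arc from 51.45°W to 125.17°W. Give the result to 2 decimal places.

Signed shortest Δλ from -51.45° to -125.17° is -73.72°.
Midpoint longitude = -51.45° + (-73.72°)/2 = -51.45° − 36.86° = -88.31°.

88.31°W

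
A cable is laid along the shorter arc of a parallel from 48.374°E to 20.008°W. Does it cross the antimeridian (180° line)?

No

Signed shortest Δλ = ((-20.008 − 48.374 + 180) mod 360) − 180 = -68.382°.
Going west by 68.382° from +48.374° reaches -20.008° without touching 180°.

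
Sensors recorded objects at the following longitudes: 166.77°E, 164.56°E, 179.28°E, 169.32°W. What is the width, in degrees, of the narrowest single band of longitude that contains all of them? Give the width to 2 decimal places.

Sort the longitudes: -169.32°, +164.56°, +166.77°, +179.28°.
Eastward gaps between consecutive values (wrapping around): 333.88°, 2.21°, 12.51°, 11.40°.
Largest gap = 333.88° ⇒ minimal covering band is its complement: 360° − 333.88° = 26.12°.
Band runs from +164.56° eastward to -169.32°, crossing the antimeridian.

26.12°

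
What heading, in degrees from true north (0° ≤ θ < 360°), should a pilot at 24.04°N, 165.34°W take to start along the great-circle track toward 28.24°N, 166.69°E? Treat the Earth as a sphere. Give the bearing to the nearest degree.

Δλ = 166.69 − -165.34 = 332.03°; wrapped into (−180°, 180°]: -27.97°.
θ = atan2( sin Δλ · cos φ₂ , cos φ₁ · sin φ₂ − sin φ₁ · cos φ₂ · cos Δλ )
  = atan2(-0.41318, 0.11516) = -74.426° → normalised to [0°, 360°): 285.574°.

286°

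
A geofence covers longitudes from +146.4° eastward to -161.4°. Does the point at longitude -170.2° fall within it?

Yes

Band width going east from +146.4° to -161.4°: ((-161.4 − 146.4) mod 360) = 52.2°.
Offset of -170.2° east of the west edge: ((-170.2 − 146.4) mod 360) = 43.4°.
43.4° ≤ 52.2° ⇒ inside.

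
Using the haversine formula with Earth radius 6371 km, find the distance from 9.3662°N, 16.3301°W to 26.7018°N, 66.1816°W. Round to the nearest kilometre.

5571 km

Δλ = -66.1816 − -16.3301 = -49.8515°.
Δφ = 26.7018 − 9.3662 = 17.3356°.
a = sin²(Δφ/2) + cos φ₁ · cos φ₂ · sin²(Δλ/2) = 0.179270.
c = 2·atan2(√a, √(1−a)) = 0.87440 rad → d = 6371·c ≈ 5570.78 km.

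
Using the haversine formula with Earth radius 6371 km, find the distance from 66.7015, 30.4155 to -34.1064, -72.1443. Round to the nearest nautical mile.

Δλ = -72.1443 − 30.4155 = -102.5598°.
Δφ = -34.1064 − 66.7015 = -100.8079°.
a = sin²(Δφ/2) + cos φ₁ · cos φ₂ · sin²(Δλ/2) = 0.793112.
c = 2·atan2(√a, √(1−a)) = 2.19719 rad → d = 6371·c ≈ 13998.27 km ≈ 7558.46 nmi.

7558 nmi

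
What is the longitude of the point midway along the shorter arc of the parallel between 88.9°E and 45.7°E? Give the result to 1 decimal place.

Signed shortest Δλ from +88.9° to +45.7° is -43.2°.
Midpoint longitude = +88.9° + (-43.2°)/2 = +88.9° − 21.6° = +67.3°.

67.3°E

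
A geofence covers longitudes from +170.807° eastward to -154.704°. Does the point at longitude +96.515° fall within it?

No

Band width going east from +170.807° to -154.704°: ((-154.704 − 170.807) mod 360) = 34.489°.
Offset of +96.515° east of the west edge: ((96.515 − 170.807) mod 360) = 285.708°.
285.708° > 34.489° ⇒ outside.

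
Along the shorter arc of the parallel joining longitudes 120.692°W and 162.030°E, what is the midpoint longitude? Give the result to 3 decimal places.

Signed shortest Δλ from -120.692° to +162.030° is -77.278°.
Midpoint longitude = -120.692° + (-77.278°)/2 = -120.692° − 38.639° = -159.331°.
(The naïve average (-120.692 + +162.030)/2 = 20.669° is on the wrong side of the globe.)

159.331°W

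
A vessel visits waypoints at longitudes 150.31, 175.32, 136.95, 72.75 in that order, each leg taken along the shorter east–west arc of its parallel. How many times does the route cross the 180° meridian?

Leg 1: +150.31° → +175.32°, shortest Δλ = 25.01° (east) — does not cross 180°.
Leg 2: +175.32° → +136.95°, shortest Δλ = -38.37° (west) — does not cross 180°.
Leg 3: +136.95° → +72.75°, shortest Δλ = -64.2° (west) — does not cross 180°.
Total crossings: 0.

0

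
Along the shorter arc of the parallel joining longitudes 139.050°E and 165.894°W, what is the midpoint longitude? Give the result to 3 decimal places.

166.578°E

Signed shortest Δλ from +139.050° to -165.894° is +55.056°.
Midpoint longitude = +139.050° + (+55.056°)/2 = +139.050° + 27.528° = +166.578°.
(The naïve average (+139.050 + -165.894)/2 = -13.422° is on the wrong side of the globe.)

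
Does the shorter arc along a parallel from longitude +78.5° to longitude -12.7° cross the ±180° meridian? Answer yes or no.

Signed shortest Δλ = ((-12.7 − 78.5 + 180) mod 360) − 180 = -91.2°.
Going west by 91.2° from +78.5° reaches -12.7° without touching 180°.

No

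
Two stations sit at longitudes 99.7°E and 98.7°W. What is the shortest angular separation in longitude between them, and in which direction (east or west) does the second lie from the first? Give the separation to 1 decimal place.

Raw difference: -98.7 − 99.7 = -198.4°.
Normalise into (−180°, 180°]: -198.4° + 360° = 161.6°.
Positive ⇒ the second point lies to the east; separation 161.6°.

161.6° east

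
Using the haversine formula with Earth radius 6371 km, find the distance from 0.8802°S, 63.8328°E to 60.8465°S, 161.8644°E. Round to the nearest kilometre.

10356 km

Δλ = 161.8644 − 63.8328 = 98.0316°.
Δφ = -60.8465 − -0.8802 = -59.9663°.
a = sin²(Δφ/2) + cos φ₁ · cos φ₂ · sin²(Δλ/2) = 0.527320.
c = 2·atan2(√a, √(1−a)) = 1.62546 rad → d = 6371·c ≈ 10355.83 km.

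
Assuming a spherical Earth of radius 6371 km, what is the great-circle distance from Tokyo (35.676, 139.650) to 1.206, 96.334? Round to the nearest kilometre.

Δλ = 96.334 − 139.650 = -43.316°.
Δφ = 1.206 − 35.676 = -34.470°.
a = sin²(Δφ/2) + cos φ₁ · cos φ₂ · sin²(Δλ/2) = 0.198411.
c = 2·atan2(√a, √(1−a)) = 0.92332 rad → d = 6371·c ≈ 5882.45 km.

5882 km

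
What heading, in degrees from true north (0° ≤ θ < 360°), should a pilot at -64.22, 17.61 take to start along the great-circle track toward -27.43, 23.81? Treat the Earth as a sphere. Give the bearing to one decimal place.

9.2°

Δλ = 23.81 − 17.61 = 6.20°.
θ = atan2( sin Δλ · cos φ₂ , cos φ₁ · sin φ₂ − sin φ₁ · cos φ₂ · cos Δλ )
  = atan2(0.09586, 0.59421) = 9.164° → normalised to [0°, 360°): 9.164°.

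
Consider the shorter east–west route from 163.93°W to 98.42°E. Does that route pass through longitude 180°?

Yes

Naïve |98.42 − -163.93| = 262.35° > 180°, so the shorter arc goes the other way round — across 180°.
Signed shortest Δλ = ((98.42 − -163.93 + 180) mod 360) − 180 = -97.65°.
Going west by 97.65° from -163.93° passes through 180° before reaching +98.42°.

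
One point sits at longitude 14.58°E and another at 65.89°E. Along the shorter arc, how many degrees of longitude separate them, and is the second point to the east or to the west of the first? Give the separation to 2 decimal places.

Raw difference: 65.89 − 14.58 = 51.31°.
Normalise into (−180°, 180°]: 51.31° stays 51.31°.
Positive ⇒ the second point lies to the east; separation 51.31°.

51.31° east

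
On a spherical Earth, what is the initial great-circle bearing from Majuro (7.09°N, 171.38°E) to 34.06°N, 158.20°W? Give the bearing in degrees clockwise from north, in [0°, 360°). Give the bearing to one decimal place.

41.9°

Δλ = -158.20 − 171.38 = -329.58°; wrapped into (−180°, 180°]: 30.42°.
θ = atan2( sin Δλ · cos φ₂ , cos φ₁ · sin φ₂ − sin φ₁ · cos φ₂ · cos Δλ )
  = atan2(0.41947, 0.46760) = 41.895° → normalised to [0°, 360°): 41.895°.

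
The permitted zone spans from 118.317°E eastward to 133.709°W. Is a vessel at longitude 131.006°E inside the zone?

Band width going east from +118.317° to -133.709°: ((-133.709 − 118.317) mod 360) = 107.974°.
Offset of +131.006° east of the west edge: ((131.006 − 118.317) mod 360) = 12.689°.
12.689° ≤ 107.974° ⇒ inside.

Yes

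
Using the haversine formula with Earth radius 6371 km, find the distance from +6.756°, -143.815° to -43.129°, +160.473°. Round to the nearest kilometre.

7879 km

Δλ = 160.473 − -143.815 = 304.288°; wrapped into (−180°, 180°]: -55.712°.
Δφ = -43.129 − 6.756 = -49.885°.
a = sin²(Δφ/2) + cos φ₁ · cos φ₂ · sin²(Δλ/2) = 0.336068.
c = 2·atan2(√a, √(1−a)) = 1.23675 rad → d = 6371·c ≈ 7879.36 km.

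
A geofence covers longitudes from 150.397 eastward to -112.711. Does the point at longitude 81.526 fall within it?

Band width going east from +150.397° to -112.711°: ((-112.711 − 150.397) mod 360) = 96.892°.
Offset of +81.526° east of the west edge: ((81.526 − 150.397) mod 360) = 291.129°.
291.129° > 96.892° ⇒ outside.

No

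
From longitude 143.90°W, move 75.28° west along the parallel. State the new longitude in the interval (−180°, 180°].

Start at -143.90°; shift −75.28° → -219.18°.
-219.18° lies outside (−180°, 180°]; add 360° → +140.82°.

140.82°E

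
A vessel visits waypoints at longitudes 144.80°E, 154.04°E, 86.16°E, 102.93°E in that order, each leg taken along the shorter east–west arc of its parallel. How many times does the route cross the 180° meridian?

0

Leg 1: +144.80° → +154.04°, shortest Δλ = 9.24° (east) — does not cross 180°.
Leg 2: +154.04° → +86.16°, shortest Δλ = -67.88° (west) — does not cross 180°.
Leg 3: +86.16° → +102.93°, shortest Δλ = 16.77° (east) — does not cross 180°.
Total crossings: 0.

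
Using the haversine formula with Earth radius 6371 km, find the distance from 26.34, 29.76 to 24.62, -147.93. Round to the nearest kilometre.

14343 km

Δλ = -147.93 − 29.76 = -177.69°.
Δφ = 24.62 − 26.34 = -1.72°.
a = sin²(Δφ/2) + cos φ₁ · cos φ₂ · sin²(Δλ/2) = 0.814600.
c = 2·atan2(√a, √(1−a)) = 2.25132 rad → d = 6371·c ≈ 14343.16 km.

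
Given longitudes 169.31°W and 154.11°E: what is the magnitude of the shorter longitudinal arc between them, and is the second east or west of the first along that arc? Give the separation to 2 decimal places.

36.58° west

Raw difference: 154.11 − -169.31 = 323.42°.
Normalise into (−180°, 180°]: 323.42° − 360° = -36.58°.
Negative ⇒ the second point lies to the west; separation 36.58°.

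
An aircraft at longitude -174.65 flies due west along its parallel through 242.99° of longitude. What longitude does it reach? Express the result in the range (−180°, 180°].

Start at -174.65°; shift −242.99° → -417.64°.
-417.64° lies outside (−180°, 180°]; add 360° → -57.64°.

-57.64°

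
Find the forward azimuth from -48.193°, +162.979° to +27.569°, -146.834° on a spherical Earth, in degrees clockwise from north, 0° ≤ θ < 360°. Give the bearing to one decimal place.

Δλ = -146.834 − 162.979 = -309.813°; wrapped into (−180°, 180°]: 50.187°.
θ = atan2( sin Δλ · cos φ₂ , cos φ₁ · sin φ₂ − sin φ₁ · cos φ₂ · cos Δλ )
  = atan2(0.68092, 0.73160) = 42.945° → normalised to [0°, 360°): 42.945°.

42.9°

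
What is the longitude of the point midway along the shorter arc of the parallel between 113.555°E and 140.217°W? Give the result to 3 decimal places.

166.669°E

Signed shortest Δλ from +113.555° to -140.217° is +106.228°.
Midpoint longitude = +113.555° + (+106.228°)/2 = +113.555° + 53.114° = +166.669°.
(The naïve average (+113.555 + -140.217)/2 = -13.331° is on the wrong side of the globe.)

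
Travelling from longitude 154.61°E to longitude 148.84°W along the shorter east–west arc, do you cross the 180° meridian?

Naïve |-148.84 − 154.61| = 303.45° > 180°, so the shorter arc goes the other way round — across 180°.
Signed shortest Δλ = ((-148.84 − 154.61 + 180) mod 360) − 180 = 56.55°.
Going east by 56.55° from +154.61° passes through 180° before reaching -148.84°.

Yes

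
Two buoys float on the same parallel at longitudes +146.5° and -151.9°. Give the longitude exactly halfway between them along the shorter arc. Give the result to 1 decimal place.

+177.3°

Signed shortest Δλ from +146.5° to -151.9° is +61.6°.
Midpoint longitude = +146.5° + (+61.6°)/2 = +146.5° + 30.8° = +177.3°.
(The naïve average (+146.5 + -151.9)/2 = -2.7° is on the wrong side of the globe.)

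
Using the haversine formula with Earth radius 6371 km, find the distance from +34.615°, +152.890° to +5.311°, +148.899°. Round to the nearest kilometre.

Δλ = 148.899 − 152.890 = -3.991°.
Δφ = 5.311 − 34.615 = -29.304°.
a = sin²(Δφ/2) + cos φ₁ · cos φ₂ · sin²(Δλ/2) = 0.064976.
c = 2·atan2(√a, √(1−a)) = 0.51550 rad → d = 6371·c ≈ 3284.23 km.

3284 km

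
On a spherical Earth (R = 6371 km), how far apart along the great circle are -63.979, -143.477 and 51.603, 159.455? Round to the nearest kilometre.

Δλ = 159.455 − -143.477 = 302.932°; wrapped into (−180°, 180°]: -57.068°.
Δφ = 51.603 − -63.979 = 115.582°.
a = sin²(Δφ/2) + cos φ₁ · cos φ₂ · sin²(Δλ/2) = 0.778075.
c = 2·atan2(√a, √(1−a)) = 2.16054 rad → d = 6371·c ≈ 13764.82 km.

13765 km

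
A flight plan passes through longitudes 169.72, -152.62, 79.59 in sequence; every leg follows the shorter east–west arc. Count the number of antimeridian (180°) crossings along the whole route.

Leg 1: +169.72° → -152.62°, shortest Δλ = 37.66° (east) — crosses 180°.
Leg 2: -152.62° → +79.59°, shortest Δλ = -127.79° (west) — crosses 180°.
Total crossings: 2.

2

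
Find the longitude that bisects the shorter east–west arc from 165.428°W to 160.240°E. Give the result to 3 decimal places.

Signed shortest Δλ from -165.428° to +160.240° is -34.332°.
Midpoint longitude = -165.428° + (-34.332°)/2 = -165.428° − 17.166° = -182.594°.
Normalise into (−180°, 180°]: +177.406°.
(The naïve average (-165.428 + +160.240)/2 = -2.594° is on the wrong side of the globe.)

177.406°E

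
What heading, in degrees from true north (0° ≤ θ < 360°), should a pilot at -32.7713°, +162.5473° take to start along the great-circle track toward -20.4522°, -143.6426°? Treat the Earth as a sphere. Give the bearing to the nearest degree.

Δλ = -143.6426 − 162.5473 = -306.1899°; wrapped into (−180°, 180°]: 53.8101°.
θ = atan2( sin Δλ · cos φ₂ , cos φ₁ · sin φ₂ − sin φ₁ · cos φ₂ · cos Δλ )
  = atan2(0.75619, 0.00565) = 89.572° → normalised to [0°, 360°): 89.572°.

90°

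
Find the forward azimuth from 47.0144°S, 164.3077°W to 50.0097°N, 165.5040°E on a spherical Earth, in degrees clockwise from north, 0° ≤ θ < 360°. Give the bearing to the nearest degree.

Δλ = 165.5040 − -164.3077 = 329.8117°; wrapped into (−180°, 180°]: -30.1883°.
θ = atan2( sin Δλ · cos φ₂ , cos φ₁ · sin φ₂ − sin φ₁ · cos φ₂ · cos Δλ )
  = atan2(-0.32316, 0.92874) = -19.185° → normalised to [0°, 360°): 340.815°.

341°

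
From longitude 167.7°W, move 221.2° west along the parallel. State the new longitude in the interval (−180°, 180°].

28.9°W

Start at -167.7°; shift −221.2° → -388.9°.
-388.9° lies outside (−180°, 180°]; add 360° → -28.9°.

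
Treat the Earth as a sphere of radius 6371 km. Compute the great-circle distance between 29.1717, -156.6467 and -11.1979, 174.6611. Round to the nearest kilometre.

Δλ = 174.6611 − -156.6467 = 331.3078°; wrapped into (−180°, 180°]: -28.6922°.
Δφ = -11.1979 − 29.1717 = -40.3696°.
a = sin²(Δφ/2) + cos φ₁ · cos φ₂ · sin²(Δλ/2) = 0.171646.
c = 2·atan2(√a, √(1−a)) = 0.85435 rad → d = 6371·c ≈ 5443.06 km.

5443 km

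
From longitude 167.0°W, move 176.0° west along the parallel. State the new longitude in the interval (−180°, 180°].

17.0°E

Start at -167.0°; shift −176.0° → -343.0°.
-343.0° lies outside (−180°, 180°]; add 360° → +17.0°.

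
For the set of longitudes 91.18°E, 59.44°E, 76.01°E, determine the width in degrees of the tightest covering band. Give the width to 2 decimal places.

Sort the longitudes: +59.44°, +76.01°, +91.18°.
Eastward gaps between consecutive values (wrapping around): 16.57°, 15.17°, 328.26°.
Largest gap = 328.26° ⇒ minimal covering band is its complement: 360° − 328.26° = 31.74°.
Band runs from +59.44° eastward to +91.18°.

31.74°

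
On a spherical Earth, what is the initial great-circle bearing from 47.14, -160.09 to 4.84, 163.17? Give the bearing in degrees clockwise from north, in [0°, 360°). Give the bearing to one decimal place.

Δλ = 163.17 − -160.09 = 323.26°; wrapped into (−180°, 180°]: -36.74°.
θ = atan2( sin Δλ · cos φ₂ , cos φ₁ · sin φ₂ − sin φ₁ · cos φ₂ · cos Δλ )
  = atan2(-0.59605, -0.52792) = -131.531° → normalised to [0°, 360°): 228.469°.

228.5°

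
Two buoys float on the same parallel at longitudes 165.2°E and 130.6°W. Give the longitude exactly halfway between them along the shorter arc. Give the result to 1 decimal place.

162.7°W

Signed shortest Δλ from +165.2° to -130.6° is +64.2°.
Midpoint longitude = +165.2° + (+64.2°)/2 = +165.2° + 32.1° = +197.3°.
Normalise into (−180°, 180°]: -162.7°.
(The naïve average (+165.2 + -130.6)/2 = 17.3° is on the wrong side of the globe.)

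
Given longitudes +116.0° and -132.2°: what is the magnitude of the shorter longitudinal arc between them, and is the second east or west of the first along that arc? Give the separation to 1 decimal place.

111.8° east

Raw difference: -132.2 − 116.0 = -248.2°.
Normalise into (−180°, 180°]: -248.2° + 360° = 111.8°.
Positive ⇒ the second point lies to the east; separation 111.8°.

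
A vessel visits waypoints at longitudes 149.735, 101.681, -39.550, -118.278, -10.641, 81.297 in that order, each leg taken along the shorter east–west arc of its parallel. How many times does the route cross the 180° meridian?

Leg 1: +149.735° → +101.681°, shortest Δλ = -48.054° (west) — does not cross 180°.
Leg 2: +101.681° → -39.550°, shortest Δλ = -141.231° (west) — does not cross 180°.
Leg 3: -39.550° → -118.278°, shortest Δλ = -78.728° (west) — does not cross 180°.
Leg 4: -118.278° → -10.641°, shortest Δλ = 107.637° (east) — does not cross 180°.
Leg 5: -10.641° → +81.297°, shortest Δλ = 91.938° (east) — does not cross 180°.
Total crossings: 0.

0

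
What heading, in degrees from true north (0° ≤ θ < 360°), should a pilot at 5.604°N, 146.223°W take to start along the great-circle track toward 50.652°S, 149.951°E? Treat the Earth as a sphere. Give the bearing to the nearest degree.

Δλ = 149.951 − -146.223 = 296.174°; wrapped into (−180°, 180°]: -63.826°.
θ = atan2( sin Δλ · cos φ₂ , cos φ₁ · sin φ₂ − sin φ₁ · cos φ₂ · cos Δλ )
  = atan2(-0.56901, -0.79692) = -144.473° → normalised to [0°, 360°): 215.527°.

216°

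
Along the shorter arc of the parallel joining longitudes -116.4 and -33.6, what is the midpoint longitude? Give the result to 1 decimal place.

Signed shortest Δλ from -116.4° to -33.6° is +82.8°.
Midpoint longitude = -116.4° + (+82.8°)/2 = -116.4° + 41.4° = -75.0°.

-75.0°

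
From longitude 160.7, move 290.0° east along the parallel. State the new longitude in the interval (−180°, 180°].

Start at +160.7°; shift +290.0° → +450.7°.
+450.7° lies outside (−180°, 180°]; subtract 360° → +90.7°.

+90.7°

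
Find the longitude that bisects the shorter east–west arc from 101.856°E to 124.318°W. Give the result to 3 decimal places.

168.769°E

Signed shortest Δλ from +101.856° to -124.318° is +133.826°.
Midpoint longitude = +101.856° + (+133.826°)/2 = +101.856° + 66.913° = +168.769°.
(The naïve average (+101.856 + -124.318)/2 = -11.231° is on the wrong side of the globe.)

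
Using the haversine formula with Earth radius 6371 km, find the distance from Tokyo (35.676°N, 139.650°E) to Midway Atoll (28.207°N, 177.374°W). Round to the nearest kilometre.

Δλ = -177.374 − 139.650 = -317.024°; wrapped into (−180°, 180°]: 42.976°.
Δφ = 28.207 − 35.676 = -7.469°.
a = sin²(Δφ/2) + cos φ₁ · cos φ₂ · sin²(Δλ/2) = 0.100297.
c = 2·atan2(√a, √(1−a)) = 0.64449 rad → d = 6371·c ≈ 4106.04 km.

4106 km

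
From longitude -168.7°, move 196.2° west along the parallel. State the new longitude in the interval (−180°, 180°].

Start at -168.7°; shift −196.2° → -364.9°.
-364.9° lies outside (−180°, 180°]; add 360° → -4.9°.

-4.9°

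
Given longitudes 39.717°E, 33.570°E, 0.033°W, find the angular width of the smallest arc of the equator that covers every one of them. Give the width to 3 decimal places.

39.750°

Sort the longitudes: -0.033°, +33.570°, +39.717°.
Eastward gaps between consecutive values (wrapping around): 33.603°, 6.147°, 320.250°.
Largest gap = 320.250° ⇒ minimal covering band is its complement: 360° − 320.250° = 39.750°.
Band runs from -0.033° eastward to +39.717°.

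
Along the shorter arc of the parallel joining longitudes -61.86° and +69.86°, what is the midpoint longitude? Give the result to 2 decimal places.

+4.00°

Signed shortest Δλ from -61.86° to +69.86° is +131.72°.
Midpoint longitude = -61.86° + (+131.72°)/2 = -61.86° + 65.86° = +4.00°.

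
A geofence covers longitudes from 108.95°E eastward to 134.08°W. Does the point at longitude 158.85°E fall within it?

Band width going east from +108.95° to -134.08°: ((-134.08 − 108.95) mod 360) = 116.97°.
Offset of +158.85° east of the west edge: ((158.85 − 108.95) mod 360) = 49.90°.
49.90° ≤ 116.97° ⇒ inside.

Yes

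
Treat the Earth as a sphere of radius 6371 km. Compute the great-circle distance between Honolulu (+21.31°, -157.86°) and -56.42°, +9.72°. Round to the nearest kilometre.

Δλ = 9.72 − -157.86 = 167.58°.
Δφ = -56.42 − 21.31 = -77.73°.
a = sin²(Δφ/2) + cos φ₁ · cos φ₂ · sin²(Δλ/2) = 0.902995.
c = 2·atan2(√a, √(1−a)) = 2.50814 rad → d = 6371·c ≈ 15979.38 km.

15979 km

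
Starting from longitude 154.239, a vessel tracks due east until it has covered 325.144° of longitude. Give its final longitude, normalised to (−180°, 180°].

Start at +154.239°; shift +325.144° → +479.383°.
+479.383° lies outside (−180°, 180°]; subtract 360° → +119.383°.

+119.383°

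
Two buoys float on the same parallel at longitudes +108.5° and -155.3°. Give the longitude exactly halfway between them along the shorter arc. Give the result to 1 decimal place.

Signed shortest Δλ from +108.5° to -155.3° is +96.2°.
Midpoint longitude = +108.5° + (+96.2°)/2 = +108.5° + 48.1° = +156.6°.
(The naïve average (+108.5 + -155.3)/2 = -23.4° is on the wrong side of the globe.)

+156.6°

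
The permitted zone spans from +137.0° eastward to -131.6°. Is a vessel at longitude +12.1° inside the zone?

Band width going east from +137.0° to -131.6°: ((-131.6 − 137.0) mod 360) = 91.4°.
Offset of +12.1° east of the west edge: ((12.1 − 137.0) mod 360) = 235.1°.
235.1° > 91.4° ⇒ outside.

No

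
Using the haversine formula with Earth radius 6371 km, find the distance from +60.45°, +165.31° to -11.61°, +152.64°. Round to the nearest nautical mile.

Δλ = 152.64 − 165.31 = -12.67°.
Δφ = -11.61 − 60.45 = -72.06°.
a = sin²(Δφ/2) + cos φ₁ · cos φ₂ · sin²(Δλ/2) = 0.351871.
c = 2·atan2(√a, √(1−a)) = 1.27002 rad → d = 6371·c ≈ 8091.33 km ≈ 4368.97 nmi.

4369 nmi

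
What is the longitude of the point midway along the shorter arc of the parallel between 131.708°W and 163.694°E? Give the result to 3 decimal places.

Signed shortest Δλ from -131.708° to +163.694° is -64.598°.
Midpoint longitude = -131.708° + (-64.598°)/2 = -131.708° − 32.299° = -164.007°.
(The naïve average (-131.708 + +163.694)/2 = 15.993° is on the wrong side of the globe.)

164.007°W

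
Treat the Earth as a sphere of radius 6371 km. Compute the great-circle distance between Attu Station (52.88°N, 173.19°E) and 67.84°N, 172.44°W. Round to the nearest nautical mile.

Δλ = -172.44 − 173.19 = -345.63°; wrapped into (−180°, 180°]: 14.37°.
Δφ = 67.84 − 52.88 = 14.96°.
a = sin²(Δφ/2) + cos φ₁ · cos φ₂ · sin²(Δλ/2) = 0.020508.
c = 2·atan2(√a, √(1−a)) = 0.28740 rad → d = 6371·c ≈ 1831.02 km ≈ 988.67 nmi.

989 nmi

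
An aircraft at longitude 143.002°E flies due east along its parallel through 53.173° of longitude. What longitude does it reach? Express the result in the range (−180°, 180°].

163.825°W

Start at +143.002°; shift +53.173° → +196.175°.
+196.175° lies outside (−180°, 180°]; subtract 360° → -163.825°.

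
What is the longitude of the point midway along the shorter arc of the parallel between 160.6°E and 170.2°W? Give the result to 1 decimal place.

Signed shortest Δλ from +160.6° to -170.2° is +29.2°.
Midpoint longitude = +160.6° + (+29.2°)/2 = +160.6° + 14.6° = +175.2°.
(The naïve average (+160.6 + -170.2)/2 = -4.8° is on the wrong side of the globe.)

175.2°E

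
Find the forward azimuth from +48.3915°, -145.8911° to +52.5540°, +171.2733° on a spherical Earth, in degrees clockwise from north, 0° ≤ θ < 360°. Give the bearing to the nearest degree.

295°

Δλ = 171.2733 − -145.8911 = 317.1644°; wrapped into (−180°, 180°]: -42.8356°.
θ = atan2( sin Δλ · cos φ₂ , cos φ₁ · sin φ₂ − sin φ₁ · cos φ₂ · cos Δλ )
  = atan2(-0.41339, 0.19383) = -64.879° → normalised to [0°, 360°): 295.121°.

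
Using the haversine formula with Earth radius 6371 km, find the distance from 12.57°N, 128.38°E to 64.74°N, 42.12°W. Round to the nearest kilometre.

Δλ = -42.12 − 128.38 = -170.50°.
Δφ = 64.74 − 12.57 = 52.17°.
a = sin²(Δφ/2) + cos φ₁ · cos φ₂ · sin²(Δλ/2) = 0.606982.
c = 2·atan2(√a, √(1−a)) = 1.78643 rad → d = 6371·c ≈ 11381.33 km.

11381 km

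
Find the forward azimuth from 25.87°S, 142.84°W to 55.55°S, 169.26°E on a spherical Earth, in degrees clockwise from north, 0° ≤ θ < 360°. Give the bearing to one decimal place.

216.1°

Δλ = 169.26 − -142.84 = 312.10°; wrapped into (−180°, 180°]: -47.90°.
θ = atan2( sin Δλ · cos φ₂ , cos φ₁ · sin φ₂ − sin φ₁ · cos φ₂ · cos Δλ )
  = atan2(-0.41973, -0.57650) = -143.943° → normalised to [0°, 360°): 216.057°.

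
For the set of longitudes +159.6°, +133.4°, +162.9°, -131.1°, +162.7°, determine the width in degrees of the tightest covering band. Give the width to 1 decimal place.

95.5°

Sort the longitudes: -131.1°, +133.4°, +159.6°, +162.7°, +162.9°.
Eastward gaps between consecutive values (wrapping around): 264.5°, 26.2°, 3.1°, 0.2°, 66.0°.
Largest gap = 264.5° ⇒ minimal covering band is its complement: 360° − 264.5° = 95.5°.
Band runs from +133.4° eastward to -131.1°, crossing the antimeridian.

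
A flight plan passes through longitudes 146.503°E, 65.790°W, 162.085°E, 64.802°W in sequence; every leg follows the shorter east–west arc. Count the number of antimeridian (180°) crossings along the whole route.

Leg 1: +146.503° → -65.790°, shortest Δλ = 147.707° (east) — crosses 180°.
Leg 2: -65.790° → +162.085°, shortest Δλ = -132.125° (west) — crosses 180°.
Leg 3: +162.085° → -64.802°, shortest Δλ = 133.113° (east) — crosses 180°.
Total crossings: 3.

3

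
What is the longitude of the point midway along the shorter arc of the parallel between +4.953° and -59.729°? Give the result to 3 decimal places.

Signed shortest Δλ from +4.953° to -59.729° is -64.682°.
Midpoint longitude = +4.953° + (-64.682°)/2 = +4.953° − 32.341° = -27.388°.

-27.388°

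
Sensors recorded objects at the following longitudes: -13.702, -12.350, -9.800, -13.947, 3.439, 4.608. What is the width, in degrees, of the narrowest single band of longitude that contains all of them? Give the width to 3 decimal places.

Sort the longitudes: -13.947°, -13.702°, -12.350°, -9.800°, +3.439°, +4.608°.
Eastward gaps between consecutive values (wrapping around): 0.245°, 1.352°, 2.550°, 13.239°, 1.169°, 341.445°.
Largest gap = 341.445° ⇒ minimal covering band is its complement: 360° − 341.445° = 18.555°.
Band runs from -13.947° eastward to +4.608°.

18.555°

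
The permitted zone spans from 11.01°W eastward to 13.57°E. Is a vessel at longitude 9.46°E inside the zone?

Yes

Band width going east from -11.01° to +13.57°: ((13.57 − -11.01) mod 360) = 24.58°.
Offset of +9.46° east of the west edge: ((9.46 − -11.01) mod 360) = 20.47°.
20.47° ≤ 24.58° ⇒ inside.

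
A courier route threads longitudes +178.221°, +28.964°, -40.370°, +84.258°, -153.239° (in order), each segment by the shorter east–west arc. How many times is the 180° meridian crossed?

Leg 1: +178.221° → +28.964°, shortest Δλ = -149.257° (west) — does not cross 180°.
Leg 2: +28.964° → -40.370°, shortest Δλ = -69.334° (west) — does not cross 180°.
Leg 3: -40.370° → +84.258°, shortest Δλ = 124.628° (east) — does not cross 180°.
Leg 4: +84.258° → -153.239°, shortest Δλ = 122.503° (east) — crosses 180°.
Total crossings: 1.

1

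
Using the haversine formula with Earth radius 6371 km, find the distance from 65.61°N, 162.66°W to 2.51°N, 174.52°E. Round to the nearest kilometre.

7245 km

Δλ = 174.52 − -162.66 = 337.18°; wrapped into (−180°, 180°]: -22.82°.
Δφ = 2.51 − 65.61 = -63.10°.
a = sin²(Δφ/2) + cos φ₁ · cos φ₂ · sin²(Δλ/2) = 0.289928.
c = 2·atan2(√a, √(1−a)) = 1.13719 rad → d = 6371·c ≈ 7245.06 km.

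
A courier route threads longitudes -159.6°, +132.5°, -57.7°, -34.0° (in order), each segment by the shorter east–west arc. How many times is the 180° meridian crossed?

2

Leg 1: -159.6° → +132.5°, shortest Δλ = -67.9° (west) — crosses 180°.
Leg 2: +132.5° → -57.7°, shortest Δλ = 169.8° (east) — crosses 180°.
Leg 3: -57.7° → -34.0°, shortest Δλ = 23.7° (east) — does not cross 180°.
Total crossings: 2.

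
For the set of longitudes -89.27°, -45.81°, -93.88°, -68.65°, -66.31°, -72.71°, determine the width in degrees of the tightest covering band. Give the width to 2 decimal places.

48.07°

Sort the longitudes: -93.88°, -89.27°, -72.71°, -68.65°, -66.31°, -45.81°.
Eastward gaps between consecutive values (wrapping around): 4.61°, 16.56°, 4.06°, 2.34°, 20.50°, 311.93°.
Largest gap = 311.93° ⇒ minimal covering band is its complement: 360° − 311.93° = 48.07°.
Band runs from -93.88° eastward to -45.81°.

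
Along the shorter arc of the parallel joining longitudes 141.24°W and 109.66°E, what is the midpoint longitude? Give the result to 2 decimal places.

Signed shortest Δλ from -141.24° to +109.66° is -109.10°.
Midpoint longitude = -141.24° + (-109.10°)/2 = -141.24° − 54.55° = -195.79°.
Normalise into (−180°, 180°]: +164.21°.
(The naïve average (-141.24 + +109.66)/2 = -15.79° is on the wrong side of the globe.)

164.21°E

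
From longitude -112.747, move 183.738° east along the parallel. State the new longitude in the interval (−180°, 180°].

+70.991°

Start at -112.747°; shift +183.738° → +70.991°.
+70.991° already lies in (−180°, 180°].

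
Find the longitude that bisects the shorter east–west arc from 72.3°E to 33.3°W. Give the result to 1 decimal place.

Signed shortest Δλ from +72.3° to -33.3° is -105.6°.
Midpoint longitude = +72.3° + (-105.6°)/2 = +72.3° − 52.8° = +19.5°.

19.5°E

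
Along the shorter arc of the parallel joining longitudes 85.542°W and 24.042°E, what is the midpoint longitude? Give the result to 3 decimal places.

30.750°W

Signed shortest Δλ from -85.542° to +24.042° is +109.584°.
Midpoint longitude = -85.542° + (+109.584°)/2 = -85.542° + 54.792° = -30.750°.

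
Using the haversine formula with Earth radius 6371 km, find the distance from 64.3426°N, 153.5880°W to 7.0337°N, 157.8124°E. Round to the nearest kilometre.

7423 km

Δλ = 157.8124 − -153.5880 = 311.4004°; wrapped into (−180°, 180°]: -48.5996°.
Δφ = 7.0337 − 64.3426 = -57.3089°.
a = sin²(Δφ/2) + cos φ₁ · cos φ₂ · sin²(Δλ/2) = 0.302716.
c = 2·atan2(√a, √(1−a)) = 1.16520 rad → d = 6371·c ≈ 7423.49 km.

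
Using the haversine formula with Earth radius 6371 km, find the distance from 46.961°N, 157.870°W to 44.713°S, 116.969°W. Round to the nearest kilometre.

10952 km

Δλ = -116.969 − -157.870 = 40.901°.
Δφ = -44.713 − 46.961 = -91.674°.
a = sin²(Δφ/2) + cos φ₁ · cos φ₂ · sin²(Δλ/2) = 0.573816.
c = 2·atan2(√a, √(1−a)) = 1.71897 rad → d = 6371·c ≈ 10951.55 km.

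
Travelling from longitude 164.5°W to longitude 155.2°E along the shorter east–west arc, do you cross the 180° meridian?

Naïve |155.2 − -164.5| = 319.7° > 180°, so the shorter arc goes the other way round — across 180°.
Signed shortest Δλ = ((155.2 − -164.5 + 180) mod 360) − 180 = -40.3°.
Going west by 40.3° from -164.5° passes through 180° before reaching +155.2°.

Yes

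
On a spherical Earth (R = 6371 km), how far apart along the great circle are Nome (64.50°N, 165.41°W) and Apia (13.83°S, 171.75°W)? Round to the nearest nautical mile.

4712 nmi

Δλ = -171.75 − -165.41 = -6.34°.
Δφ = -13.83 − 64.50 = -78.33°.
a = sin²(Δφ/2) + cos φ₁ · cos φ₂ · sin²(Δλ/2) = 0.400141.
c = 2·atan2(√a, √(1−a)) = 1.36973 rad → d = 6371·c ≈ 8726.53 km ≈ 4711.95 nmi.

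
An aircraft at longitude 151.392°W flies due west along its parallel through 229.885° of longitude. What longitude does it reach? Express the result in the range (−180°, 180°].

21.277°W

Start at -151.392°; shift −229.885° → -381.277°.
-381.277° lies outside (−180°, 180°]; add 360° → -21.277°.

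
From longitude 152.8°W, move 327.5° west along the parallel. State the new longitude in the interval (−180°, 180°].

Start at -152.8°; shift −327.5° → -480.3°.
-480.3° lies outside (−180°, 180°]; add 360° → -120.3°.

120.3°W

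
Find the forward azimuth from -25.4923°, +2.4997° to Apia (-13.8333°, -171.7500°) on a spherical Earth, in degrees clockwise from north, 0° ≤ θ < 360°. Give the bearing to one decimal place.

188.8°

Δλ = -171.7500 − 2.4997 = -174.2497°.
θ = atan2( sin Δλ · cos φ₂ , cos φ₁ · sin φ₂ − sin φ₁ · cos φ₂ · cos Δλ )
  = atan2(-0.09729, -0.63162) = -171.244° → normalised to [0°, 360°): 188.756°.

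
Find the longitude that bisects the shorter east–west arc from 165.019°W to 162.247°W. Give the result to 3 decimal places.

163.633°W

Signed shortest Δλ from -165.019° to -162.247° is +2.772°.
Midpoint longitude = -165.019° + (+2.772°)/2 = -165.019° + 1.386° = -163.633°.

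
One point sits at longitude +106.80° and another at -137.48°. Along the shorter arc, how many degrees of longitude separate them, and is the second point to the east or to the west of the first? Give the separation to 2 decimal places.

Raw difference: -137.48 − 106.80 = -244.28°.
Normalise into (−180°, 180°]: -244.28° + 360° = 115.72°.
Positive ⇒ the second point lies to the east; separation 115.72°.

115.72° east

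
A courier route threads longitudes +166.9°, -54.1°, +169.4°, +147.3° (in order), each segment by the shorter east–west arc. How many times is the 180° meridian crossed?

2

Leg 1: +166.9° → -54.1°, shortest Δλ = 139.0° (east) — crosses 180°.
Leg 2: -54.1° → +169.4°, shortest Δλ = -136.5° (west) — crosses 180°.
Leg 3: +169.4° → +147.3°, shortest Δλ = -22.1° (west) — does not cross 180°.
Total crossings: 2.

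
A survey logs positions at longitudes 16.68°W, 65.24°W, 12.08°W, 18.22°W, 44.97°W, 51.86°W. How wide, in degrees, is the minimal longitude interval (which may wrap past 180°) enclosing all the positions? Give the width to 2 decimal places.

53.16°

Sort the longitudes: -65.24°, -51.86°, -44.97°, -18.22°, -16.68°, -12.08°.
Eastward gaps between consecutive values (wrapping around): 13.38°, 6.89°, 26.75°, 1.54°, 4.60°, 306.84°.
Largest gap = 306.84° ⇒ minimal covering band is its complement: 360° − 306.84° = 53.16°.
Band runs from -65.24° eastward to -12.08°.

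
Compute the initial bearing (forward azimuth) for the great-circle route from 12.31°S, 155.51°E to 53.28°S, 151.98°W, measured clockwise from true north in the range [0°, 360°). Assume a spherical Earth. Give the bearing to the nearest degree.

146°

Δλ = -151.98 − 155.51 = -307.49°; wrapped into (−180°, 180°]: 52.51°.
θ = atan2( sin Δλ · cos φ₂ , cos φ₁ · sin φ₂ − sin φ₁ · cos φ₂ · cos Δλ )
  = atan2(0.47441, -0.70555) = 146.083° → normalised to [0°, 360°): 146.083°.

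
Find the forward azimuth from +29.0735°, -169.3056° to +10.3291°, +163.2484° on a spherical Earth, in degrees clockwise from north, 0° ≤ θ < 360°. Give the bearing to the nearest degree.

239°

Δλ = 163.2484 − -169.3056 = 332.5540°; wrapped into (−180°, 180°]: -27.4460°.
θ = atan2( sin Δλ · cos φ₂ , cos φ₁ · sin φ₂ − sin φ₁ · cos φ₂ · cos Δλ )
  = atan2(-0.45344, -0.26754) = -120.541° → normalised to [0°, 360°): 239.459°.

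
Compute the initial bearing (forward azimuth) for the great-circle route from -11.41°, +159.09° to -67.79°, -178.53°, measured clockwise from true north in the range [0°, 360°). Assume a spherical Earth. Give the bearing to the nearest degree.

Δλ = -178.53 − 159.09 = -337.62°; wrapped into (−180°, 180°]: 22.38°.
θ = atan2( sin Δλ · cos φ₂ , cos φ₁ · sin φ₂ − sin φ₁ · cos φ₂ · cos Δλ )
  = atan2(0.14392, -0.83836) = 170.259° → normalised to [0°, 360°): 170.259°.

170°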